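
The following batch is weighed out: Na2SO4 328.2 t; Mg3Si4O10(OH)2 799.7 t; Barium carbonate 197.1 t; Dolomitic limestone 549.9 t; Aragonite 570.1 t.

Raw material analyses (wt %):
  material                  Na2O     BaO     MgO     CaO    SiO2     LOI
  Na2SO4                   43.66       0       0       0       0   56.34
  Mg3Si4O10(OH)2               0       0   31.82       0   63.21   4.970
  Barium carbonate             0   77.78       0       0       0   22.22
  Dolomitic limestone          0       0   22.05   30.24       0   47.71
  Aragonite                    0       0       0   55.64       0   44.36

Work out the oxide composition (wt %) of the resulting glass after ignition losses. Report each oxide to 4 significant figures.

All internal work keeps full precision at each step; values along the way are displayed, rounded to 4 significant figures, at each printed step; exactly one rounding lands on each reported figure. The derived quantities (net glass mass, the five compositions, LOI, the yield, the totals) are rebuilt using the weight values at 1661 t of glass in full float precision exactly as printed in the question or the answer.
Per-oxide mass from batch:
  Na2O: 328.2·0.4366 = 143.3 t
  BaO: 197.1·0.7778 = 153.3 t
  MgO: 799.7·0.3182 + 549.9·0.2205 = 375.7 t
  CaO: 549.9·0.3024 + 570.1·0.5564 = 483.5 t
  SiO2: 799.7·0.6321 = 505.5 t
LOI: 328.2·0.5634 + 799.7·0.04970 + 197.1·0.2222 + 549.9·0.4771 + 570.1·0.4436 = 783.7 t
Glass mass = batch − LOI = 2445 − 783.7 = 1661 t (= Σ oxide masses)
oxide / glass × 100 gives the wt %

Glass mass = 1661 t (batch 2445 − LOI 783.7).
Composition: Na2O 8.625%, BaO 9.228%, MgO 22.62%, CaO 29.10%, SiO2 30.43%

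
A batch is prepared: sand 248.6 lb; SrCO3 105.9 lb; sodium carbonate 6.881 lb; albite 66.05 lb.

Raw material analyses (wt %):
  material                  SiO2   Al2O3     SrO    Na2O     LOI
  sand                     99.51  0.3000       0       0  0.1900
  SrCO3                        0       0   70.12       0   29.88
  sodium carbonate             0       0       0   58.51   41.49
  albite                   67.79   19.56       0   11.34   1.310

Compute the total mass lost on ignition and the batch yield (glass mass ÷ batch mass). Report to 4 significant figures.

LOI loss = 35.84 lb; glass = 391.6 lb; yield = 91.62%

Each numeric step keeps exact precision through every step; intermediates are printed rounded to four significant figures at each printed step; each reported value includes exactly one rounding — the derived quantities are carried in exact precision (ignition loss, net glass mass, the four compositions, totals, the yield) from the weighed amounts on 391.6 lb of glass, as given in the problem or answer text.
LOI of each material in turn:
  sand: 248.6 × 0.001900 = 0.4723 lb
  SrCO3: 105.9 × 0.2988 = 31.64 lb
  sodium carbonate: 6.881 × 0.4149 = 2.855 lb
  albite: 66.05 × 0.01310 = 0.8653 lb
Total LOI = 35.84 lb
Glass = batch − LOI = 427.4 − 35.84 = 391.6 lb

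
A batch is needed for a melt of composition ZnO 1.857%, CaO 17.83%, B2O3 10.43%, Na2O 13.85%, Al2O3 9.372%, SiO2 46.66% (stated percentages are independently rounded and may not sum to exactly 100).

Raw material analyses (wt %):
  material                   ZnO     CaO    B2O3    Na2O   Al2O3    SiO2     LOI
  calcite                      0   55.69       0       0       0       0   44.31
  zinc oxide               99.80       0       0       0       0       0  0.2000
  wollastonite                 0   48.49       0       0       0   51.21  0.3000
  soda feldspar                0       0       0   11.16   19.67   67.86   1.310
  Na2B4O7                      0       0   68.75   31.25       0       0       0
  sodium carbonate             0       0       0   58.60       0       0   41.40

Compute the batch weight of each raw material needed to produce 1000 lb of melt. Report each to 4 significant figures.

Each numeric step maintains exact precision throughout — mid-chain values appear rounded to four significant digits when written out; a single rounding finalizes every reported figure; derived quantities are recomputed at exact precision (the totals, yield, LOI, the six compositions, net glass mass) starting from the weights on 1000 lb of glass exactly as shown in either problem or answer.
Oxide mass targets, per 1000 lb melt:
  ZnO: 1.857% × 1000 = 18.57 lb
  CaO: 17.83% × 1000 = 178.3 lb
  B2O3: 10.43% × 1000 = 104.3 lb
  Na2O: 13.85% × 1000 = 138.5 lb
  Al2O3: 9.372% × 1000 = 93.72 lb
  SiO2: 46.66% × 1000 = 466.6 lb
Oxide-by-oxide audit working from each reported weight, per the basis as stated (delivered sums recover each target exact up to rounding of places):
  ZnO: 18.61·0.9980 = 18.57 lb (target 18.57 lb)
  CaO: 76.56·0.5569 + 279.8·0.4849 = 178.3 lb (target 178.3 lb)
  B2O3: 151.7·0.6875 = 104.3 lb (target 104.3 lb)
  Na2O: 476.5·0.1116 + 151.7·0.3125 + 64.71·0.5860 = 138.5 lb (target 138.5 lb)
  Al2O3: 476.5·0.1967 = 93.73 lb (target 93.72 lb)
  SiO2: 279.8·0.5121 + 476.5·0.6786 = 466.6 lb (target 466.6 lb)
Glass-mass sanity pass: total batch − LOI = 1000 lb (oxide target masses add up to 1000 lb; against the stated basis, 1000 lb — differing by rounding only).
Total batch = Σ batch = 1068 lb; Σ batch·LOI gives LOI loss = 67.83 lb; the yield ratio, glass ÷ batch: 93.65%.

Batch per 1000 lb melt:
  calcite: 76.56 lb
  zinc oxide: 18.61 lb
  wollastonite: 279.8 lb
  soda feldspar: 476.5 lb
  Na2B4O7: 151.7 lb
  sodium carbonate: 64.71 lb
Total batch = 1068 lb; LOI loss = 67.83 lb; yield = 93.65%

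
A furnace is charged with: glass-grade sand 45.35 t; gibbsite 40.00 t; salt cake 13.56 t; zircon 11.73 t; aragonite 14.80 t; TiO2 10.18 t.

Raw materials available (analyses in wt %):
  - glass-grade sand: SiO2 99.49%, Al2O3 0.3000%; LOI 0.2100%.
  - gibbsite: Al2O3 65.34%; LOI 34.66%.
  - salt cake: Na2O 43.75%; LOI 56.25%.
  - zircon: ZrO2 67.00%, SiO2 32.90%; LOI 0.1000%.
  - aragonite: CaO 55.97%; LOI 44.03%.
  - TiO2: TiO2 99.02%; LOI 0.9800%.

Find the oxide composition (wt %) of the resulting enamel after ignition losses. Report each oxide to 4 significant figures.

The intermediate values are shown, with 4-significant-digit rounding, alongside each step; all internal work maintains full float precision throughout; each reported number sees exactly one rounding. All derived quantities are recomputed using the weight values for 107.4 t of glass in full precision (net glass mass, the yield, the six compositions, LOI, the totals), as given in the problem or the answer.
Mass of each oxide from the mix:
  ZrO2: 11.73·0.6700 = 7.859 t
  Na2O: 13.56·0.4375 = 5.933 t
  TiO2: 10.18·0.9902 = 10.08 t
  SiO2: 45.35·0.9949 + 11.73·0.3290 = 48.98 t
  Al2O3: 45.35·0.003000 + 40.00·0.6534 = 26.27 t
  CaO: 14.80·0.5597 = 8.284 t
LOI: 45.35·0.002100 + 40.00·0.3466 + 13.56·0.5625 + 11.73·0.001000 + 14.80·0.4403 + 10.18·0.009800 = 28.21 t
The glass mass, total less LOI, = 135.6 − 28.21 = 107.4 t (the oxide masses sum to this)
wt % = oxide mass / glass mass × 100

Glass mass = 107.4 t (batch 135.6 − LOI 28.21).
Composition: ZrO2 7.317%, Na2O 5.523%, TiO2 9.385%, SiO2 45.60%, Al2O3 24.46%, CaO 7.712%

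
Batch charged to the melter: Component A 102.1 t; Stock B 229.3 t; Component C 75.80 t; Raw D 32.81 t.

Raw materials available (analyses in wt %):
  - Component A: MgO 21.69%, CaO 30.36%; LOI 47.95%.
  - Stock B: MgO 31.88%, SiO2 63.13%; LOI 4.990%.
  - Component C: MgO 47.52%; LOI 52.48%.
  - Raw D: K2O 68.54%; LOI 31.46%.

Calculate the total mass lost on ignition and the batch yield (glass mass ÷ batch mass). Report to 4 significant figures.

LOI loss = 110.5 t; glass = 329.5 t; yield = 74.89%

All arithmetic runs at full float precision through the solve — intermediates are displayed rounded to 4 significant figures alongside each step — each reported value takes a single rounding. The derived quantities, including LOI, glass mass, the yield, the four compositions, totals, are rebuilt using the weight values at 329.5 t of glass in full float precision as set out in the problem or the answer.
Ignition loss by material:
  Component A: 102.1 × 0.4795 = 48.96 t
  Stock B: 229.3 × 0.04990 = 11.44 t
  Component C: 75.80 × 0.5248 = 39.78 t
  Raw D: 32.81 × 0.3146 = 10.32 t
Total LOI = 110.5 t
Glass = batch − LOI = 440.0 − 110.5 = 329.5 t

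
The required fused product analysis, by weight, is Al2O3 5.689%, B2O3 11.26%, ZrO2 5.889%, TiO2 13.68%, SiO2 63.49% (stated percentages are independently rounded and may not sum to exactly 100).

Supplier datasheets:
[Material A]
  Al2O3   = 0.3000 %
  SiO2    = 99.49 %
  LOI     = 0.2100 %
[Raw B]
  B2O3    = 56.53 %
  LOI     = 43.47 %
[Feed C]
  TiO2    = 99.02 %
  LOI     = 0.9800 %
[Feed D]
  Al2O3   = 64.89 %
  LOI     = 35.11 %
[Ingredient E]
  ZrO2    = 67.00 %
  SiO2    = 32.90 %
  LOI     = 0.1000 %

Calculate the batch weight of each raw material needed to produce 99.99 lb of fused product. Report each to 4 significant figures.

Mid-chain values are rounded to 4 significant digits wherever printed. All arithmetic maintains exact precision at all times; each reported result is rounded just once. The derived quantities (LOI, yield, five oxide percentages, totals, glass mass) are recomputed in full float precision from the weighed amounts per 99.99 lb of glass, exactly as printed in problem or answer.
The oxide mass targets at 99.99 lb fused product:
  Al2O3: 5.689% × 99.99 = 5.688 lb
  B2O3: 11.26% × 99.99 = 11.26 lb
  ZrO2: 5.889% × 99.99 = 5.888 lb
  TiO2: 13.68% × 99.99 = 13.68 lb
  SiO2: 63.49% × 99.99 = 63.48 lb
Oxide-by-oxide audit per the reported batch figures, against the basis in use (oxide sums agree with the targets net of answer rounding effects):
  Al2O3: 60.90·0.003000 + 8.485·0.6489 = 5.689 lb (target 5.688 lb)
  B2O3: 19.92·0.5653 = 11.26 lb (target 11.26 lb)
  ZrO2: 8.789·0.6700 = 5.889 lb (target 5.888 lb)
  TiO2: 13.81·0.9902 = 13.67 lb (target 13.68 lb)
  SiO2: 60.90·0.9949 + 8.789·0.3290 = 63.48 lb (target 63.48 lb)
Consistency of the glass mass: total charge less LOI = 99.99 lb (the Σ of target masses is 100.0 lb; versus the stated basis of 99.99 lb — gaps are rounding artifacts).
Total batch = Σ batch = 111.9 lb; ignition loss, Σ(batch × LOI) = 11.91 lb; yield, glass over the total, = 89.36%.

Batch per 99.99 lb fused product:
  Material A: 60.90 lb
  Raw B: 19.92 lb
  Feed C: 13.81 lb
  Feed D: 8.485 lb
  Ingredient E: 8.789 lb
Total batch = 111.9 lb; LOI loss = 11.91 lb; yield = 89.36%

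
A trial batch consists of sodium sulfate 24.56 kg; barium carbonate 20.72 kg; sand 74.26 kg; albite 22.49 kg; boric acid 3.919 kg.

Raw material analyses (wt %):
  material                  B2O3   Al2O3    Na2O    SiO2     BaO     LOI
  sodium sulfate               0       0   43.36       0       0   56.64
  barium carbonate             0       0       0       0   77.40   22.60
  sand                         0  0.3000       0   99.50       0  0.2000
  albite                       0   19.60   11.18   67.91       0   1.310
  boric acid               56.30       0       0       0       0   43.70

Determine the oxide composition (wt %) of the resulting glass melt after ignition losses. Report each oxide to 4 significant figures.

Full precision is held all the way through — values along the way appear rounded to four significant figures when written out; each reported figure undergoes a single rounding — all derived quantities (the totals, yield, glass mass, the five compositions, LOI) are carried in exact precision using the weight values at 125.2 kg of glass precisely as stated by problem or answer.
Delivered oxide masses:
  B2O3: 3.919·0.5630 = 2.206 kg
  Al2O3: 74.26·0.003000 + 22.49·0.1960 = 4.631 kg
  Na2O: 24.56·0.4336 + 22.49·0.1118 = 13.16 kg
  SiO2: 74.26·0.9950 + 22.49·0.6791 = 89.16 kg
  BaO: 20.72·0.7740 = 16.04 kg
LOI: 24.56·0.5664 + 20.72·0.2260 + 74.26·0.002000 + 22.49·0.01310 + 3.919·0.4370 = 20.75 kg
Net of LOI, the glass mass = 145.9 − 20.75 = 125.2 kg (= Σ oxide masses)
percent share: oxide ÷ glass, ×100

Glass mass = 125.2 kg (batch 145.9 − LOI 20.75).
Composition: B2O3 1.762%, Al2O3 3.699%, Na2O 10.51%, SiO2 71.22%, BaO 12.81%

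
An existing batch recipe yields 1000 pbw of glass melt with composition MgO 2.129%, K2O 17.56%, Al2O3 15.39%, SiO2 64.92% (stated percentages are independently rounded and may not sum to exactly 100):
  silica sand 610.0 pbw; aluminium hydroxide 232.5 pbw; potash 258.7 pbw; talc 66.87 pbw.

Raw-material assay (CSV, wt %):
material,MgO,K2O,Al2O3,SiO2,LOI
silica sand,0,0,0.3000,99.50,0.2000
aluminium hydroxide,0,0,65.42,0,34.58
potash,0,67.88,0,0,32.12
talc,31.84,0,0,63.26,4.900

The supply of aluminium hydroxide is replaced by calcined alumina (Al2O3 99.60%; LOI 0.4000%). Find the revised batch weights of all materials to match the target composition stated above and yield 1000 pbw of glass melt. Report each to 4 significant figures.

Revised batch per 1000 pbw glass melt:
  silica sand: 610.0 pbw
  calcined alumina: 152.7 pbw
  potash: 258.7 pbw
  talc: 66.87 pbw
Total batch = 1088 pbw; LOI loss = 88.20 pbw

Rounding to 4 significant digits applies to every intermediate as displayed — the working math carries full precision at all times — every reported result is rounded only once. The derived quantities, which include yield, net glass mass, four oxide percentages, ignition loss, totals, are computed at exact precision, as quoted within the question or the answer, from the batch weights per 1000 pbw of glass.
Target oxide masses per 1000 pbw glass melt:
  MgO: 2.129% × 1000 = 21.29 pbw
  K2O: 17.56% × 1000 = 175.6 pbw
  Al2O3: 15.39% × 1000 = 153.9 pbw
  SiO2: 64.92% × 1000 = 649.2 pbw
Verifying the oxide balance working from each reported weight, under the basis named above (oxide sums agree with the targets modulo rounding of the values):
  MgO: 66.87·0.3184 = 21.29 pbw (target 21.29 pbw)
  K2O: 258.7·0.6788 = 175.6 pbw (target 175.6 pbw)
  Al2O3: 610.0·0.003000 + 152.7·0.9960 = 153.9 pbw (target 153.9 pbw)
  SiO2: 610.0·0.9950 + 66.87·0.6326 = 649.3 pbw (target 649.2 pbw)
Glass mass check: batch total minus LOI = 1000 pbw (the Σ of target masses is 1000 pbw; with the basis standing at 1000 pbw — rounding explains the deltas).
Total batch = Σ batch = 1088 pbw; ignition loss, Σ(batch × LOI) = 88.20 pbw; yield: glass divided by total = 91.90%.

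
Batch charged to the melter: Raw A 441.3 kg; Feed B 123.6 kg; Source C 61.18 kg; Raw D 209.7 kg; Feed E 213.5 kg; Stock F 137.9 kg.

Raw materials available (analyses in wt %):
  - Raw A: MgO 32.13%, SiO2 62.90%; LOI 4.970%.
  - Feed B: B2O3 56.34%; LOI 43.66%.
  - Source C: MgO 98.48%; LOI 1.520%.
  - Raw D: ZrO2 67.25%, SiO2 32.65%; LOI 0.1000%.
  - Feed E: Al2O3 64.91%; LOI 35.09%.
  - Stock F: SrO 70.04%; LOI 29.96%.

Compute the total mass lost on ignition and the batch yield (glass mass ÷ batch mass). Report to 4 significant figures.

In-progress results are printed, with 4-significant-figure rounding, on the page — every computation keeps full float precision in every operation — exactly one rounding goes into each reported number — all derived quantities (yield, ignition loss, six oxide percentages, glass mass, totals) are carried in exact precision from the batch weights on 993.9 kg of glass, exactly as shown in the problem or the answer.
Ignition loss by material:
  Raw A: 441.3 × 0.04970 = 21.93 kg
  Feed B: 123.6 × 0.4366 = 53.96 kg
  Source C: 61.18 × 0.01520 = 0.9299 kg
  Raw D: 209.7 × 0.001000 = 0.2097 kg
  Feed E: 213.5 × 0.3509 = 74.92 kg
  Stock F: 137.9 × 0.2996 = 41.31 kg
Total LOI = 193.3 kg
Glass = batch − LOI = 1187 − 193.3 = 993.9 kg

LOI loss = 193.3 kg; glass = 993.9 kg; yield = 83.72%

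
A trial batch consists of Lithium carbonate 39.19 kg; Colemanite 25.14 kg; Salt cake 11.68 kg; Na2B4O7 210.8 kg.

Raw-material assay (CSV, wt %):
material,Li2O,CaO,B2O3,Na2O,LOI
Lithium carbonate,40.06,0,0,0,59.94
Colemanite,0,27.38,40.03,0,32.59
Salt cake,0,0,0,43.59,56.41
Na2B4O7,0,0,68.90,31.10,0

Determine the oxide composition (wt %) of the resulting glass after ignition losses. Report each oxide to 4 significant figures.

Each numeric step carries full precision through the solve. The intermediate values are printed, with 4-significant-digit rounding, at each printed step; a single rounding yields each reported result; all derived quantities, including glass mass, the four compositions, the yield, totals, ignition loss, are carried using the weight values at 248.5 kg of glass in exact precision, precisely as stated by the problem or the answer.
Delivered oxide masses:
  Li2O: 39.19·0.4006 = 15.70 kg
  CaO: 25.14·0.2738 = 6.883 kg
  B2O3: 25.14·0.4003 + 210.8·0.6890 = 155.3 kg
  Na2O: 11.68·0.4359 + 210.8·0.3110 = 70.65 kg
LOI: 39.19·0.5994 + 25.14·0.3259 + 11.68·0.5641 = 38.27 kg
Net of LOI, the glass mass = 286.8 − 38.27 = 248.5 kg (consistent with Σ oxide mass)
wt % = oxide mass / glass mass × 100

Glass mass = 248.5 kg (batch 286.8 − LOI 38.27).
Composition: Li2O 6.317%, CaO 2.770%, B2O3 62.49%, Na2O 28.43%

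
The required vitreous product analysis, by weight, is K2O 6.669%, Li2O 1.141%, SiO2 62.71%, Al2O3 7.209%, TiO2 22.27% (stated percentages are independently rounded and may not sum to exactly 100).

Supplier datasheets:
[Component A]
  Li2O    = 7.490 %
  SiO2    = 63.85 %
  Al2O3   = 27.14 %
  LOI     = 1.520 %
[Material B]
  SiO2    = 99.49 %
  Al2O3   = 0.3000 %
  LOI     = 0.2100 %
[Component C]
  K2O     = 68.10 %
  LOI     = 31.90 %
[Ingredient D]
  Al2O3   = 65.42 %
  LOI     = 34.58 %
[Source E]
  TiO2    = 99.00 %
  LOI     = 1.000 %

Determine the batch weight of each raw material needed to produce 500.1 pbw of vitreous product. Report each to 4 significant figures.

Values along the way are rounded off to 4 significant digits when displayed — the working math maintains full precision through the solve — exactly one rounding is applied to every reported result. Derived quantities are re-derived at exact precision (five oxide percentages, the totals, the yield, net glass mass, ignition loss) from the batch weights at 500.1 pbw of glass, as quoted within the problem or answer text.
Per-oxide target masses for 500.1 pbw vitreous product:
  K2O: 6.669% × 500.1 = 33.35 pbw
  Li2O: 1.141% × 500.1 = 5.706 pbw
  SiO2: 62.71% × 500.1 = 313.6 pbw
  Al2O3: 7.209% × 500.1 = 36.05 pbw
  TiO2: 22.27% × 500.1 = 111.4 pbw
Oxide-by-oxide audit on the weights just shown, against the basis in use (sum by sum, the targets are met given rounding of the digits):
  K2O: 48.97·0.6810 = 33.35 pbw (target 33.35 pbw)
  Li2O: 76.18·0.07490 = 5.706 pbw (target 5.706 pbw)
  SiO2: 76.18·0.6385 + 266.3·0.9949 = 313.6 pbw (target 313.6 pbw)
  Al2O3: 76.18·0.2714 + 266.3·0.003000 + 22.28·0.6542 = 36.05 pbw (target 36.05 pbw)
  TiO2: 112.5·0.9900 = 111.4 pbw (target 111.4 pbw)
Glass-mass sanity pass: total charge less LOI = 500.1 pbw (summing oxide targets gives 500.1 pbw; against the stated basis, 500.1 pbw — differing by rounding only).
Summing the batch: Σ batch = 526.2 pbw; LOI removed, Σ of batch·LOI: 26.17 pbw; as yield: glass ÷ batch → 95.03%.

Batch per 500.1 pbw vitreous product:
  Component A: 76.18 pbw
  Material B: 266.3 pbw
  Component C: 48.97 pbw
  Ingredient D: 22.28 pbw
  Source E: 112.5 pbw
Total batch = 526.2 pbw; LOI loss = 26.17 pbw; yield = 95.03%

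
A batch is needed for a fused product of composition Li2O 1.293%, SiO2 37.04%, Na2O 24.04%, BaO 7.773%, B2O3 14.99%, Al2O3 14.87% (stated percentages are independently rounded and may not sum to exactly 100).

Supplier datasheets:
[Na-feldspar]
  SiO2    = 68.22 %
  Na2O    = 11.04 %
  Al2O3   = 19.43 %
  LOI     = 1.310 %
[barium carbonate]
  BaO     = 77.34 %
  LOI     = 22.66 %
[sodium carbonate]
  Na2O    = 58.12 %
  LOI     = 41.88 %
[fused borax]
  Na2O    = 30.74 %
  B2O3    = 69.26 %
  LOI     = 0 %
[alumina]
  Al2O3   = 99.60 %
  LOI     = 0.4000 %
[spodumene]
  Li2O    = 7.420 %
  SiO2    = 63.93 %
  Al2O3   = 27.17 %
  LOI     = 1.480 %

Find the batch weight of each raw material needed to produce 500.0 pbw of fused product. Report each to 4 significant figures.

Batch per 500.0 pbw fused product:
  Na-feldspar: 189.8 pbw
  barium carbonate: 50.25 pbw
  sodium carbonate: 113.5 pbw
  fused borax: 108.2 pbw
  alumina: 13.85 pbw
  spodumene: 87.13 pbw
Total batch = 562.7 pbw; LOI loss = 62.75 pbw; yield = 88.85%

Each numeric step keeps full precision at all times — mid-chain values are displayed, rounded to 4 significant figures, as written — every reported figure is rounded just once — derived quantities are rebuilt at full float precision (the six compositions, the totals, net glass mass, the yield, ignition loss) from the batch weights for 500.0 pbw of glass, as given in either problem or answer.
Target masses of each oxide per 500.0 pbw fused product:
  Li2O: 1.293% × 500.0 = 6.465 pbw
  SiO2: 37.04% × 500.0 = 185.2 pbw
  Na2O: 24.04% × 500.0 = 120.2 pbw
  BaO: 7.773% × 500.0 = 38.86 pbw
  B2O3: 14.99% × 500.0 = 74.95 pbw
  Al2O3: 14.87% × 500.0 = 74.35 pbw
Oxide-by-oxide audit working from each reported weight, per the basis as stated (summed amounts equal target values within answer rounding):
  Li2O: 87.13·0.07420 = 6.465 pbw (target 6.465 pbw)
  SiO2: 189.8·0.6822 + 87.13·0.6393 = 185.2 pbw (target 185.2 pbw)
  Na2O: 189.8·0.1104 + 113.5·0.5812 + 108.2·0.3074 = 120.2 pbw (target 120.2 pbw)
  BaO: 50.25·0.7734 = 38.86 pbw (target 38.86 pbw)
  B2O3: 108.2·0.6926 = 74.94 pbw (target 74.95 pbw)
  Al2O3: 189.8·0.1943 + 13.85·0.9960 + 87.13·0.2717 = 74.35 pbw (target 74.35 pbw)
Mass balance on the glass: total charge less LOI = 500.0 pbw (per-oxide target masses sum to 500.0 pbw; against the stated basis, 500.0 pbw — gaps are rounding artifacts).
Batch total: Σ batch = 562.7 pbw; the LOI term Σ batch·LOI equals 62.75 pbw; yield: glass divided by total = 88.85%.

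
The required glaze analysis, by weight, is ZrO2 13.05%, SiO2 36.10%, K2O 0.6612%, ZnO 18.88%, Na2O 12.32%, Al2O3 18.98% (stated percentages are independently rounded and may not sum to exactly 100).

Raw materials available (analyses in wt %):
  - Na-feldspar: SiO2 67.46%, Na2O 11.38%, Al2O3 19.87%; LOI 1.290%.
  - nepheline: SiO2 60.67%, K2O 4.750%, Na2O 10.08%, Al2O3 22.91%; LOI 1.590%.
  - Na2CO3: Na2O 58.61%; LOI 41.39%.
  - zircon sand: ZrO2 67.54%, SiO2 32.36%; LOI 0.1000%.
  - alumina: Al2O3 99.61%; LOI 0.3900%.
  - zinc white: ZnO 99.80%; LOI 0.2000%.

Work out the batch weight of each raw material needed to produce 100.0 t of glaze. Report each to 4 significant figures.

Batch per 100.0 t glaze:
  Na-feldspar: 31.73 t
  nepheline: 13.92 t
  Na2CO3: 12.47 t
  zircon sand: 19.32 t
  alumina: 9.524 t
  zinc white: 18.92 t
Total batch = 105.9 t; LOI loss = 5.886 t; yield = 94.44%

Values along the way appear, rounded to four significant figures, when written out. All arithmetic carries full precision at each step. Each reported value includes exactly one rounding; the derived quantities are re-derived in full precision (six oxide percentages, LOI, the yield, glass mass, the totals) using the weight values at 100.0 t of glass, exactly as shown in question or answer.
Oxide-by-oxide targets in 100.0 t glaze:
  ZrO2: 13.05% × 100.0 = 13.05 t
  SiO2: 36.10% × 100.0 = 36.10 t
  K2O: 0.6612% × 100.0 = 0.6612 t
  ZnO: 18.88% × 100.0 = 18.88 t
  Na2O: 12.32% × 100.0 = 12.32 t
  Al2O3: 18.98% × 100.0 = 18.98 t
Mass-balance tally per oxide given the weights on record, versus the basis set out (sums match the target masses given rounding of the digits):
  ZrO2: 19.32·0.6754 = 13.05 t (target 13.05 t)
  SiO2: 31.73·0.6746 + 13.92·0.6067 + 19.32·0.3236 = 36.10 t (target 36.10 t)
  K2O: 13.92·0.04750 = 0.6612 t (target 0.6612 t)
  ZnO: 18.92·0.9980 = 18.88 t (target 18.88 t)
  Na2O: 31.73·0.1138 + 13.92·0.1008 + 12.47·0.5861 = 12.32 t (target 12.32 t)
  Al2O3: 31.73·0.1987 + 13.92·0.2291 + 9.524·0.9961 = 18.98 t (target 18.98 t)
Auditing the glass mass value: net batch after ignition = 100.0 t (summing oxide targets gives 99.99 t; versus the stated basis of 100.0 t — differing by rounding only).
Batch grand total — Σ batch = 105.9 t; LOI removed, Σ of batch·LOI: 5.886 t; the yield ratio, glass ÷ batch: 94.44%.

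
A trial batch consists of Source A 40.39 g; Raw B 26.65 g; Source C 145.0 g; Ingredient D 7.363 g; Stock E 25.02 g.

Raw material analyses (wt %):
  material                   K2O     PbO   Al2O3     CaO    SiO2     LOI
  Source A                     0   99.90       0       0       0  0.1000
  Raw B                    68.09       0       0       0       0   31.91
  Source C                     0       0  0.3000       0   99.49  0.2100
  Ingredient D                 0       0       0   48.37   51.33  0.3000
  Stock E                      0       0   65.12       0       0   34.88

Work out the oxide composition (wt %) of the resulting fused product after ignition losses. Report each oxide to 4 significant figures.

Glass mass = 226.8 g (batch 244.4 − LOI 17.60).
Composition: K2O 8.000%, PbO 17.79%, Al2O3 7.375%, CaO 1.570%, SiO2 65.27%

The whole derivation holds exact precision at every stage; mid-chain values appear, rounded to 4 significant figures, between the steps — exactly one rounding is applied to every reported figure. All derived quantities, including glass mass, totals, the yield, ignition loss, five oxide percentages, are carried from the batch weights on 226.8 g of glass at full precision, as they appear in the problem or the answer.
What the batch supplies per oxide:
  K2O: 26.65·0.6809 = 18.15 g
  PbO: 40.39·0.9990 = 40.35 g
  Al2O3: 145.0·0.003000 + 25.02·0.6512 = 16.73 g
  CaO: 7.363·0.4837 = 3.561 g
  SiO2: 145.0·0.9949 + 7.363·0.5133 = 148.0 g
LOI: 40.39·0.001000 + 26.65·0.3191 + 145.0·0.002100 + 7.363·0.003000 + 25.02·0.3488 = 17.60 g
Resulting glass, batch − LOI: 244.4 − 17.60 = 226.8 g (= Σ oxide masses)
wt %: oxide over glass, times 100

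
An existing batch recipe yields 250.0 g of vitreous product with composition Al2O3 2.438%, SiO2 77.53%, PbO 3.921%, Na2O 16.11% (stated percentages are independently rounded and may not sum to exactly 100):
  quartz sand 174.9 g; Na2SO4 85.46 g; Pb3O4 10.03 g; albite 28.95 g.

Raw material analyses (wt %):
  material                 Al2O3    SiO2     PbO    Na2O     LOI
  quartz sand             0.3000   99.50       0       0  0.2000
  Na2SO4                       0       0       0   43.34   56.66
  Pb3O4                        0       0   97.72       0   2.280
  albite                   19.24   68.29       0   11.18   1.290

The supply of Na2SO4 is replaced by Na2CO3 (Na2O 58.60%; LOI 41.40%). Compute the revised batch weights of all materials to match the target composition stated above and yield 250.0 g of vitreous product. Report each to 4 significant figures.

Revised batch per 250.0 g vitreous product:
  quartz sand: 174.9 g
  Na2CO3: 63.21 g
  Pb3O4: 10.03 g
  albite: 28.95 g
Total batch = 277.1 g; LOI loss = 27.12 g

Every computation runs at exact precision from start to finish — intermediates are printed rounded off to 4 significant digits on the page; each reported number carries a single rounding; the derived quantities (ignition loss, the yield, net glass mass, four oxide percentages, totals) are computed from the weighed amounts on 250.0 g of glass at exact precision, as written in the problem or answer text.
The oxide mass targets at 250.0 g vitreous product:
  Al2O3: 2.438% × 250.0 = 6.095 g
  SiO2: 77.53% × 250.0 = 193.8 g
  PbO: 3.921% × 250.0 = 9.802 g
  Na2O: 16.11% × 250.0 = 40.28 g
Sums-versus-targets review with the batch weights as given, against the basis in use (summed amounts equal target values within answer rounding):
  Al2O3: 174.9·0.003000 + 28.95·0.1924 = 6.095 g (target 6.095 g)
  SiO2: 174.9·0.9950 + 28.95·0.6829 = 193.8 g (target 193.8 g)
  PbO: 10.03·0.9772 = 9.801 g (target 9.802 g)
  Na2O: 63.21·0.5860 + 28.95·0.1118 = 40.28 g (target 40.28 g)
Glass mass check: net batch after ignition = 250.0 g (per-oxide target masses sum to 250.0 g; against the stated basis, 250.0 g — rounding explains the deltas).
Adding the batch up: Σ batch = 277.1 g; LOI removed, Σ of batch·LOI: 27.12 g; yield: glass divided by total = 90.21%.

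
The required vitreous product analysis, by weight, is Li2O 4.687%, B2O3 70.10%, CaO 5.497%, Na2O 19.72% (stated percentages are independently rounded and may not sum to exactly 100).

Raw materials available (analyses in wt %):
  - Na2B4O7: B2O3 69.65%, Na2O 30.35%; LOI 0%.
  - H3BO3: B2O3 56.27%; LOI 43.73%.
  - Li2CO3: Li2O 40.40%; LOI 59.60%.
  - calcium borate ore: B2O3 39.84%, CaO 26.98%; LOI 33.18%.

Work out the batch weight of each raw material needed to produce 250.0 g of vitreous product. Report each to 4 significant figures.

Mid-chain values are printed with 4-significant-digit rounding within the worked lines — the working math maintains full float precision in every operation; a single rounding yields every reported number; the derived quantities (the yield, ignition loss, totals, glass mass, the four compositions) are re-derived from the batch weights per 250.0 g of glass in full precision as quoted within problem or answer.
Target masses of each oxide per 250.0 g vitreous product:
  Li2O: 4.687% × 250.0 = 11.72 g
  B2O3: 70.10% × 250.0 = 175.2 g
  CaO: 5.497% × 250.0 = 13.74 g
  Na2O: 19.72% × 250.0 = 49.30 g
Balance tally, oxide-wise, using the reported weights, against the basis in use (target by target, the sums agree inside rounding margins):
  Li2O: 29.00·0.4040 = 11.72 g (target 11.72 g)
  B2O3: 162.4·0.6965 + 74.32·0.5627 + 50.94·0.3984 = 175.2 g (target 175.2 g)
  CaO: 50.94·0.2698 = 13.74 g (target 13.74 g)
  Na2O: 162.4·0.3035 = 49.29 g (target 49.30 g)
Glass-mass bookkeeping: Σ batch − LOI loss = 250.0 g (targets for the oxides total 250.0 g; stated basis 250.0 g — a pure rounding effect).
Batch total: Σ batch = 316.7 g; ignition loss, Σ(batch × LOI) = 66.69 g; yield = glass ÷ total batch = 78.94%.

Batch per 250.0 g vitreous product:
  Na2B4O7: 162.4 g
  H3BO3: 74.32 g
  Li2CO3: 29.00 g
  calcium borate ore: 50.94 g
Total batch = 316.7 g; LOI loss = 66.69 g; yield = 78.94%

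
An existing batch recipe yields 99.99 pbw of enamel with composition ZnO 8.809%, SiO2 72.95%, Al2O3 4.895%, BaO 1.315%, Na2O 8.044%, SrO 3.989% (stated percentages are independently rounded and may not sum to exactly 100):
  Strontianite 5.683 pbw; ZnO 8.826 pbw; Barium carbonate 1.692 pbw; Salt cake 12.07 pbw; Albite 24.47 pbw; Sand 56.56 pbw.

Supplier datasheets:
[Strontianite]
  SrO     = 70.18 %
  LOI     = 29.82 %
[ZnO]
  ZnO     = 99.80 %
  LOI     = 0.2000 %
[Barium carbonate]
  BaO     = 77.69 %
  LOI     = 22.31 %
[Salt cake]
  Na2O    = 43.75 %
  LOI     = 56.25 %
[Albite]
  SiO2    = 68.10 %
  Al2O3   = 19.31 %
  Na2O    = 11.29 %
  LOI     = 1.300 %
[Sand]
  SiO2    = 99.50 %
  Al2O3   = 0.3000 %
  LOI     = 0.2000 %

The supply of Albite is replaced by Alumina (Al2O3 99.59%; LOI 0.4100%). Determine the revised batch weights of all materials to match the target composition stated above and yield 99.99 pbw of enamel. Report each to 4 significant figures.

Every computation runs at full float precision from first step to last; rounding to four significant figures governs every working value as displayed. A single rounding yields every reported value — the derived quantities (six oxide percentages, glass mass, LOI, the totals, the yield) are computed starting from the weights on 99.99 pbw of glass in exact precision, as written in question or answer.
The oxide mass targets at 99.99 pbw enamel:
  ZnO: 8.809% × 99.99 = 8.808 pbw
  SiO2: 72.95% × 99.99 = 72.94 pbw
  Al2O3: 4.895% × 99.99 = 4.895 pbw
  BaO: 1.315% × 99.99 = 1.315 pbw
  Na2O: 8.044% × 99.99 = 8.043 pbw
  SrO: 3.989% × 99.99 = 3.989 pbw
Oxide-by-oxide audit with the batch weights as given, on the stated basis (summed amounts equal target values modulo rounding of the values):
  ZnO: 8.826·0.9980 = 8.808 pbw (target 8.808 pbw)
  SiO2: 73.31·0.9950 = 72.94 pbw (target 72.94 pbw)
  Al2O3: 4.694·0.9959 + 73.31·0.003000 = 4.895 pbw (target 4.895 pbw)
  BaO: 1.692·0.7769 = 1.315 pbw (target 1.315 pbw)
  Na2O: 18.38·0.4375 = 8.041 pbw (target 8.043 pbw)
  SrO: 5.683·0.7018 = 3.988 pbw (target 3.989 pbw)
Consistency of the glass mass: total charge less LOI = 99.99 pbw (oxide target masses add up to 99.99 pbw; basis as stated: 99.99 pbw — differing by rounding only).
Batch total: Σ batch = 112.6 pbw; the LOI term Σ batch·LOI equals 12.59 pbw; yield, glass over the total, = 88.81%.

Revised batch per 99.99 pbw enamel:
  Strontianite: 5.683 pbw
  ZnO: 8.826 pbw
  Barium carbonate: 1.692 pbw
  Salt cake: 18.38 pbw
  Alumina: 4.694 pbw
  Sand: 73.31 pbw
Total batch = 112.6 pbw; LOI loss = 12.59 pbw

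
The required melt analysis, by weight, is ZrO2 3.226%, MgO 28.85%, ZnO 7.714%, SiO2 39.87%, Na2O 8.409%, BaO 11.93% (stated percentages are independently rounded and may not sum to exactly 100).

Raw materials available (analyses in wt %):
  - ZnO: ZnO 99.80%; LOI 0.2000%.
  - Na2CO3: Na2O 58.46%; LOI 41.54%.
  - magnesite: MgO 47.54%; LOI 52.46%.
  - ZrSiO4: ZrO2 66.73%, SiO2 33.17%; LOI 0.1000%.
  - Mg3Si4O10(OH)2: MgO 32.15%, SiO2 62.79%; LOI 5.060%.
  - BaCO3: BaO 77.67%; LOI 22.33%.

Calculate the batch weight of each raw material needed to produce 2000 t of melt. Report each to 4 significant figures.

The intermediate values are shown with 4-significant-figure rounding between the steps — all internal work maintains exact precision all the way through. Each reported figure takes exactly one rounding — derived quantities (yield, ignition loss, the six compositions, totals, net glass mass) are computed from the batch weights at 2000 t of glass at exact precision, precisely as stated by problem or answer.
Per-oxide target masses for 2000 t melt:
  ZrO2: 3.226% × 2000 = 64.52 t
  MgO: 28.85% × 2000 = 577.0 t
  ZnO: 7.714% × 2000 = 154.3 t
  SiO2: 39.87% × 2000 = 797.4 t
  Na2O: 8.409% × 2000 = 168.2 t
  BaO: 11.93% × 2000 = 238.6 t
Balance tally, oxide-wise, applying the batch weights above, at the basis given (delivered sums recover each target within answer rounding):
  ZrO2: 96.69·0.6673 = 64.52 t (target 64.52 t)
  MgO: 389.4·0.4754 + 1219·0.3215 = 577.0 t (target 577.0 t)
  ZnO: 154.6·0.9980 = 154.3 t (target 154.3 t)
  SiO2: 96.69·0.3317 + 1219·0.6279 = 797.5 t (target 797.4 t)
  Na2O: 287.7·0.5846 = 168.2 t (target 168.2 t)
  BaO: 307.2·0.7767 = 238.6 t (target 238.6 t)
Consistency of the glass mass: whole batch net of LOI = 2000 t (oxide target masses add up to 2000 t; versus the stated basis of 2000 t — differing by rounding only).
Total batch = Σ batch = 2455 t; LOI loss = Σ batch·LOI = 454.5 t; as yield: glass ÷ batch → 81.48%.

Batch per 2000 t melt:
  ZnO: 154.6 t
  Na2CO3: 287.7 t
  magnesite: 389.4 t
  ZrSiO4: 96.69 t
  Mg3Si4O10(OH)2: 1219 t
  BaCO3: 307.2 t
Total batch = 2455 t; LOI loss = 454.5 t; yield = 81.48%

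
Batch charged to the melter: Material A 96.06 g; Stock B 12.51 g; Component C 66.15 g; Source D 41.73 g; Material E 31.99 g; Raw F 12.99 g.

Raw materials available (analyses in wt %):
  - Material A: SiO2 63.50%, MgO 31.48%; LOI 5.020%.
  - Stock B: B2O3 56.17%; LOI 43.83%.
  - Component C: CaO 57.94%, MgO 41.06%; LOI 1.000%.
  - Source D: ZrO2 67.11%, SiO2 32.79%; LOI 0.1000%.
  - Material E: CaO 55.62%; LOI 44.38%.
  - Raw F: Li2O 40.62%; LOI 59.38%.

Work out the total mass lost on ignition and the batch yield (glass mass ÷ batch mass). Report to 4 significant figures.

LOI loss = 32.92 g; glass = 228.5 g; yield = 87.41%

In-progress results are printed rounded to four significant digits as written; each numeric step runs at exact precision in every operation — each reported result takes a single rounding. All derived quantities, including the totals, glass mass, yield, LOI, six oxide percentages, are recomputed starting from the weights at 228.5 g of glass at exact precision, as quoted within either problem or answer.
Each material's LOI contribution:
  Material A: 96.06 × 0.05020 = 4.822 g
  Stock B: 12.51 × 0.4383 = 5.483 g
  Component C: 66.15 × 0.01000 = 0.6615 g
  Source D: 41.73 × 0.001000 = 0.04173 g
  Material E: 31.99 × 0.4438 = 14.20 g
  Raw F: 12.99 × 0.5938 = 7.713 g
Total LOI = 32.92 g
Glass = batch − LOI = 261.4 − 32.92 = 228.5 g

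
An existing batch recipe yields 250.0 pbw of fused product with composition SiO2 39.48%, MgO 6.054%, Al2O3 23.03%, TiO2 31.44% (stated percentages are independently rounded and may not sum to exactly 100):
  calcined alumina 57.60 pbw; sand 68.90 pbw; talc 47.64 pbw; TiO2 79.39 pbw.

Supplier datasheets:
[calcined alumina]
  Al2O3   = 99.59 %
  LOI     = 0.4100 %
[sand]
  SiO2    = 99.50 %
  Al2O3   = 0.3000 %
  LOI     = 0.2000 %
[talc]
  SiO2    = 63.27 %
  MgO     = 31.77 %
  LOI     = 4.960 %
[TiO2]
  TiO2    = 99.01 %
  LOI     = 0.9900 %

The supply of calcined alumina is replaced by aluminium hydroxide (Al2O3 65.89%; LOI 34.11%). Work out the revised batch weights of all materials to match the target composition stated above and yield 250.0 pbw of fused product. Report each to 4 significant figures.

Intermediates appear rounded to four significant figures across the worked steps — exact precision is held at each step; every reported value takes exactly one rounding. All derived quantities, including LOI, the totals, yield, net glass mass, four oxide percentages, are recomputed from the weighed amounts on 250.0 pbw of glass at full float precision, as written in question or answer.
Oxide-by-oxide targets in 250.0 pbw fused product:
  SiO2: 39.48% × 250.0 = 98.70 pbw
  MgO: 6.054% × 250.0 = 15.14 pbw
  Al2O3: 23.03% × 250.0 = 57.58 pbw
  TiO2: 31.44% × 250.0 = 78.60 pbw
Mass-balance tally per oxide working from each reported weight, relative to the basis at hand (summed amounts equal target values given rounding of the digits):
  SiO2: 68.90·0.9950 + 47.64·0.6327 = 98.70 pbw (target 98.70 pbw)
  MgO: 47.64·0.3177 = 15.14 pbw (target 15.14 pbw)
  Al2O3: 87.07·0.6589 + 68.90·0.003000 = 57.58 pbw (target 57.58 pbw)
  TiO2: 79.39·0.9901 = 78.60 pbw (target 78.60 pbw)
Glass mass check: total charge less LOI = 250.0 pbw (summing oxide targets gives 250.0 pbw; basis as stated: 250.0 pbw — deltas are rounding alone).
Whole-batch sum: Σ batch = 283.0 pbw; the LOI term Σ batch·LOI equals 32.99 pbw; yield, glass over the total, = 88.34%.

Revised batch per 250.0 pbw fused product:
  aluminium hydroxide: 87.07 pbw
  sand: 68.90 pbw
  talc: 47.64 pbw
  TiO2: 79.39 pbw
Total batch = 283.0 pbw; LOI loss = 32.99 pbw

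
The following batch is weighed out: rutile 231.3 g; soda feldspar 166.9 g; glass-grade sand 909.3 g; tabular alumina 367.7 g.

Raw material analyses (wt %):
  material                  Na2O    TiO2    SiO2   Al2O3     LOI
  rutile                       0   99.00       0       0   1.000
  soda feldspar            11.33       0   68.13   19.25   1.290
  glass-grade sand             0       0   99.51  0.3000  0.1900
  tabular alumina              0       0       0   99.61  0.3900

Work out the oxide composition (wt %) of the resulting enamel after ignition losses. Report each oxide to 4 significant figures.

Glass mass = 1668 g (batch 1675 − LOI 7.628).
Composition: Na2O 1.134%, TiO2 13.73%, SiO2 61.08%, Al2O3 24.05%

Exact precision is held in all steps; intermediates are displayed, with 4-significant-digit rounding, when written out — every reported value takes a single rounding. The derived quantities are re-derived from the batch weights per 1668 g of glass in full precision (LOI, the four compositions, yield, totals, glass mass) as given in problem or answer.
Mass of each oxide from the mix:
  Na2O: 166.9·0.1133 = 18.91 g
  TiO2: 231.3·0.9900 = 229.0 g
  SiO2: 166.9·0.6813 + 909.3·0.9951 = 1019 g
  Al2O3: 166.9·0.1925 + 909.3·0.003000 + 367.7·0.9961 = 401.1 g
LOI: 231.3·0.01000 + 166.9·0.01290 + 909.3·0.001900 + 367.7·0.003900 = 7.628 g
Glass mass = batch − LOI = 1675 − 7.628 = 1668 g (consistent with Σ oxide mass)
percent by weight: oxide/glass ×100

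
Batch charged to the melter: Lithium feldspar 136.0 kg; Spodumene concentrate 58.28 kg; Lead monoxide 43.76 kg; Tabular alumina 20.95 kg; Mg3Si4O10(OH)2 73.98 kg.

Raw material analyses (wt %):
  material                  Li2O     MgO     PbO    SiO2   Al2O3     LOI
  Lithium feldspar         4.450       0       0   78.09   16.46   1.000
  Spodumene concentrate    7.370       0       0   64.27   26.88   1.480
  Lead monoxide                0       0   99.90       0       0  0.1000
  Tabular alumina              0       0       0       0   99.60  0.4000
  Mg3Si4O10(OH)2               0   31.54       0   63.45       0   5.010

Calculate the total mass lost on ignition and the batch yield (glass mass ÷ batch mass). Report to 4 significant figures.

In-progress results appear with 4-significant-figure rounding in the printout. Every computation keeps exact precision through every step; every reported result takes a single rounding — derived quantities are re-derived using the weight values on 326.9 kg of glass in full precision (yield, totals, glass mass, the five compositions, LOI) as set out in question or answer.
Each material's LOI contribution:
  Lithium feldspar: 136.0 × 0.01000 = 1.360 kg
  Spodumene concentrate: 58.28 × 0.01480 = 0.8625 kg
  Lead monoxide: 43.76 × 0.001000 = 0.04376 kg
  Tabular alumina: 20.95 × 0.004000 = 0.08380 kg
  Mg3Si4O10(OH)2: 73.98 × 0.05010 = 3.706 kg
Total LOI = 6.057 kg
Glass = batch − LOI = 333.0 − 6.057 = 326.9 kg

LOI loss = 6.057 kg; glass = 326.9 kg; yield = 98.18%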